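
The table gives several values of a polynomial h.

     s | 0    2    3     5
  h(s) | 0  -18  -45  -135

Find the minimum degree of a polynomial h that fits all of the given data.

Divided differences on the nodes 0, 2, 3, 5:
  order 0: 0  -18  -45  -135
  order 1: -9  -27  -45
  order 2: -6  -6
  order 3: 0
The order-2 divided differences are all -6 (nonzero) and every higher order vanishes, so the data lies on a polynomial of degree exactly 2.

2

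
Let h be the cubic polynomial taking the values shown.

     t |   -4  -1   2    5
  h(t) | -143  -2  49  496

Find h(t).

Using the Lagrange interpolation formula with nodes -4, -1, 2, 5:
  L_0(t) = (t + 1)(t - 2)(t - 5) / -162
  L_1(t) = (t + 4)(t - 2)(t - 5) / 54
  L_2(t) = (t + 4)(t + 1)(t - 5) / -54
  L_3(t) = (t + 4)(t + 1)(t - 2) / 162
Then h(t) = -143·L_0(t) - 2·L_1(t) + 49·L_2(t) + 496·L_3(t).
Expanding and collecting terms gives h(t) = 3t³ + 4t² + 4t + 1.
Check: h(-1) = -2. ✓

h(t) = 3t^3 + 4t^2 + 4t + 1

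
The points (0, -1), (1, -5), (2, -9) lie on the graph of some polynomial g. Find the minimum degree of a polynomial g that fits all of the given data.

Forward differences of the values at s = 0, 1, 2:
  g  : -1  -5  -9
  Δ  : -4  -4
  Δ^2: 0
The first differences are constant (-4) and nonzero, while all higher differences vanish, so the minimal degree is 1.

1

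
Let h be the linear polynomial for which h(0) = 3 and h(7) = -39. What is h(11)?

Using the Lagrange interpolation formula with nodes 0, 7:
  L_0(u) = (u - 7) / -7
  L_1(u) = u / 7
Then h(u) = 3·L_0(u) - 39·L_1(u).
Expanding and collecting terms gives h(u) = -6u + 3.
Evaluating at u = 11: h(11) = -63.

-63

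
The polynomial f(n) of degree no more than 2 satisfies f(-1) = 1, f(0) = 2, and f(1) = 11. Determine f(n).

f(n) = 4n^2 + 5n + 2

Write f(n) = an^2 + bn + c. Substituting each data point gives a linear system:
  a - b + c = 1
  c = 2
  a + b + c = 11
Solving the system yields a = 4, b = 5, c = 2.
So f(n) = 4n² + 5n + 2.
Check: f(1) = 11. ✓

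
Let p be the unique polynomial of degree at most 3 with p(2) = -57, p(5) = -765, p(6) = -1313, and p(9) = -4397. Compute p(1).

-13

Using the Lagrange interpolation formula with nodes 2, 5, 6, 9:
  L_0(s) = (s - 5)(s - 6)(s - 9) / -84
  L_1(s) = (s - 2)(s - 6)(s - 9) / 12
  L_2(s) = (s - 2)(s - 5)(s - 9) / -12
  L_3(s) = (s - 2)(s - 5)(s - 6) / 84
Then p(s) = -57·L_0(s) - 765·L_1(s) - 1313·L_2(s) - 4397·L_3(s).
Expanding and collecting terms gives p(s) = -6s³ - 2s - 5.
Evaluating at s = 1: p(1) = -13.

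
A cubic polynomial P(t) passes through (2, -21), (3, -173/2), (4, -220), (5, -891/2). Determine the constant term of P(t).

2

Write P(t) = at^3 + bt^2 + ct + d. Substituting each data point gives a linear system:
  8a + 4b + 2c + d = -21
  27a + 9b + 3c + d = -173/2
  64a + 16b + 4c + d = -220
  125a + 25b + 5c + d = -891/2
Solving the system yields a = -4, b = 2, c = 1/2, d = 2.
So P(t) = -4t³ + 2t² + (1/2)t + 2.
The constant term is 2.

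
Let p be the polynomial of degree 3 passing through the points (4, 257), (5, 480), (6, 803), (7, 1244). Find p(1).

8

Forward differences of the values at x = 4, 5, 6, 7:
  p  : 257  480  803  1244
  Δ  : 223  323  441
  Δ^2: 100  118
  Δ^3: 18
The third differences are constant, confirming degree 3.
Interpolating (Newton forward form) and evaluating at x = 1 gives p(1) = 8.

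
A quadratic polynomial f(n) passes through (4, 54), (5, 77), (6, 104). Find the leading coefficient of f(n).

Write f(n) = an^2 + bn + c. Substituting each data point gives a linear system:
  16a + 4b + c = 54
  25a + 5b + c = 77
  36a + 6b + c = 104
Solving the system yields a = 2, b = 5, c = 2.
So f(n) = 2n² + 5n + 2.
The leading coefficient is 2.

2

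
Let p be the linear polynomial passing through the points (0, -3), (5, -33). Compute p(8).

Using the Lagrange interpolation formula with nodes 0, 5:
  L_0(n) = (n - 5) / -5
  L_1(n) = n / 5
Then p(n) = -3·L_0(n) - 33·L_1(n).
Expanding and collecting terms gives p(n) = -6n - 3.
Evaluating at n = 8: p(8) = -51.

-51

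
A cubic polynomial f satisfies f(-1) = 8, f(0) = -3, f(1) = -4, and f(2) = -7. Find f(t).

f(t) = -2t^3 + 5t^2 - 4t - 3

Write f(t) = at^3 + bt^2 + ct + d. Substituting each data point gives a linear system:
  -a + b - c + d = 8
  d = -3
  a + b + c + d = -4
  8a + 4b + 2c + d = -7
Solving the system yields a = -2, b = 5, c = -4, d = -3.
So f(t) = -2t^3 + 5t^2 - 4t - 3.
Check: f(-1) = 8. ✓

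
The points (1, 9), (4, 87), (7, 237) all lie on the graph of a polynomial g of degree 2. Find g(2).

27

Write g(s) = as^2 + bs + c. Substituting each data point gives a linear system:
  a + b + c = 9
  16a + 4b + c = 87
  49a + 7b + c = 237
Solving the system yields a = 4, b = 6, c = -1.
So g(s) = 4s^2 + 6s - 1.
Then g(2) = 27.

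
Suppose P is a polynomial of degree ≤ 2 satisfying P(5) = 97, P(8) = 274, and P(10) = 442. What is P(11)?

Write P(u) = au^2 + bu + c. Substituting each data point gives a linear system:
  25a + 5b + c = 97
  64a + 8b + c = 274
  100a + 10b + c = 442
Solving the system yields a = 5, b = -6, c = 2.
So P(u) = 5u² - 6u + 2.
Then P(11) = 541.

541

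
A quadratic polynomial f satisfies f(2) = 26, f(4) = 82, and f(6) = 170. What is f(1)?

Forward differences of the values at u = 2, 4, 6:
  f  : 26  82  170
  Δ  : 56  88
  Δ^2: 32
The second differences are constant, confirming degree 2.
Interpolating (Newton forward form) and evaluating at u = 1 gives f(1) = 10.

10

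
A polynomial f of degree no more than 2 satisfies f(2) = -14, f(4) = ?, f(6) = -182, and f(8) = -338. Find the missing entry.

-74

The 3 known points determine the degree-2 polynomial uniquely.
Write f(s) = as^2 + bs + c. Substituting each data point gives a linear system:
  4a + 2b + c = -14
  36a + 6b + c = -182
  64a + 8b + c = -338
Solving the system yields a = -6, b = 6, c = -2.
So f(s) = -6s² + 6s - 2.
Then f(4) = -74.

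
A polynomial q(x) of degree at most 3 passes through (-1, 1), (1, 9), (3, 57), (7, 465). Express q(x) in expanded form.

q(x) = x^3 + 2x^2 + 3x + 3

Using the Lagrange interpolation formula with nodes -1, 1, 3, 7:
  L_0(x) = (x - 1)(x - 3)(x - 7) / -64
  L_1(x) = (x + 1)(x - 3)(x - 7) / 24
  L_2(x) = (x + 1)(x - 1)(x - 7) / -32
  L_3(x) = (x + 1)(x - 1)(x - 3) / 192
Then q(x) = 1·L_0(x) + 9·L_1(x) + 57·L_2(x) + 465·L_3(x).
Expanding and collecting terms gives q(x) = x^3 + 2x^2 + 3x + 3.
Check: q(-1) = 1. ✓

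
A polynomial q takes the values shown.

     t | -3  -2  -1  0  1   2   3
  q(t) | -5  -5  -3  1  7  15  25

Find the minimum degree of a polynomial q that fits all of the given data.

2

Forward differences of the values at t = -3, -2, -1, 0, 1, 2, 3:
  q  : -5  -5  -3  1  7  15  25
  Δ  : 0  2  4  6  8  10
  Δ^2: 2  2  2  2  2
  Δ^3: 0  0  0  0
  Δ^4: 0  0  0
  Δ^5: 0  0
  Δ^6: 0
The second differences are constant (2) and nonzero, while all higher differences vanish, so the minimal degree is 2.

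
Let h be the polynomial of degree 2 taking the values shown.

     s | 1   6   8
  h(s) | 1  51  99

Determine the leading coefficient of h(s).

Write h(s) = as^2 + bs + c. Substituting each data point gives a linear system:
  a + b + c = 1
  36a + 6b + c = 51
  64a + 8b + c = 99
Solving the system yields a = 2, b = -4, c = 3.
So h(s) = 2s^2 - 4s + 3.
The leading coefficient is 2.

2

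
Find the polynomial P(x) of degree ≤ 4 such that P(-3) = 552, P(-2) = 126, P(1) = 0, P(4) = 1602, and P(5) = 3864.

Using the Lagrange interpolation formula with nodes -3, -2, 1, 4, 5:
  L_0(x) = (x + 2)(x - 1)(x - 4)(x - 5) / 224
  L_1(x) = (x + 3)(x - 1)(x - 4)(x - 5) / -126
  L_2(x) = (x + 3)(x + 2)(x - 4)(x - 5) / 144
  L_3(x) = (x + 3)(x + 2)(x - 1)(x - 5) / -126
  L_4(x) = (x + 3)(x + 2)(x - 1)(x - 4) / 224
Then P(x) = 552·L_0(x) + 126·L_1(x) + 0·L_2(x) + 1602·L_3(x) + 3864·L_4(x).
Expanding and collecting terms gives P(x) = 6x^4 + 6x^2 - 6x - 6.
Check: P(-2) = 126. ✓

P(x) = 6x^4 + 6x^2 - 6x - 6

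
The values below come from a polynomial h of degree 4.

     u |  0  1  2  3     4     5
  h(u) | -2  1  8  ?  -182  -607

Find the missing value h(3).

-23

The 5 known points determine the degree-4 polynomial uniquely.
Write h(u) = au^4 + bu^3 + cu^2 + du + e. Substituting each data point gives a linear system:
  e = -2
  a + b + c + d + e = 1
  16a + 8b + 4c + 2d + e = 8
  256a + 64b + 16c + 4d + e = -182
  625a + 125b + 25c + 5d + e = -607
Solving the system yields a = -2, b = 5, c = 1, d = -1, e = -2.
So h(u) = -2u^4 + 5u^3 + u^2 - u - 2.
Then h(3) = -23.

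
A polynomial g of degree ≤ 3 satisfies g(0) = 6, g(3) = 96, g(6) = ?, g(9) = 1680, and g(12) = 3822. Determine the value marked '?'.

On equispaced nodes a degree-3 polynomial has vanishing fourth forward difference, so
  g(0) - 4·g(3) + 6·g(6) - 4·g(9) + g(12) = 0.
Substituting the known values and solving for g(6):
  6·g(6) = 3276
  g(6) = 546.

546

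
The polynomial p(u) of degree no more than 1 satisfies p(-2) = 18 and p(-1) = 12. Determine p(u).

Using the Lagrange interpolation formula with nodes -2, -1:
  L_0(u) = (u + 1) / -1
  L_1(u) = (u + 2) / 1
Then p(u) = 18·L_0(u) + 12·L_1(u).
Expanding and collecting terms gives p(u) = -6u + 6.
Check: p(-2) = 18. ✓

p(u) = -6u + 6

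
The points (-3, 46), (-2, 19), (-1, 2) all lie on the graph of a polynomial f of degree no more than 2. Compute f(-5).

Using the Lagrange interpolation formula with nodes -3, -2, -1:
  L_0(t) = (t + 2)(t + 1) / 2
  L_1(t) = (t + 3)(t + 1) / -1
  L_2(t) = (t + 3)(t + 2) / 2
Then f(t) = 46·L_0(t) + 19·L_1(t) + 2·L_2(t).
Expanding and collecting terms gives f(t) = 5t^2 - 2t - 5.
Evaluating at t = -5: f(-5) = 130.

130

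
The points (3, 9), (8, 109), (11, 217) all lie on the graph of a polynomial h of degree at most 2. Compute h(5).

37

Write h(s) = as^2 + bs + c. Substituting each data point gives a linear system:
  9a + 3b + c = 9
  64a + 8b + c = 109
  121a + 11b + c = 217
Solving the system yields a = 2, b = -2, c = -3.
So h(s) = 2s^2 - 2s - 3.
Then h(5) = 37.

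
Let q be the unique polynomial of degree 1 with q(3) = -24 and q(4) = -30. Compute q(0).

-6

Using the Lagrange interpolation formula with nodes 3, 4:
  L_0(t) = (t - 4) / -1
  L_1(t) = (t - 3) / 1
Then q(t) = -24·L_0(t) - 30·L_1(t).
Expanding and collecting terms gives q(t) = -6t - 6.
Evaluating at t = 0: q(0) = -6.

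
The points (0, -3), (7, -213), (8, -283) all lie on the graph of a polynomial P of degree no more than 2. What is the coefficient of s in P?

5

Write P(s) = as^2 + bs + c. Substituting each data point gives a linear system:
  c = -3
  49a + 7b + c = -213
  64a + 8b + c = -283
Solving the system yields a = -5, b = 5, c = -3.
So P(s) = -5s^2 + 5s - 3.
The coefficient of s is 5.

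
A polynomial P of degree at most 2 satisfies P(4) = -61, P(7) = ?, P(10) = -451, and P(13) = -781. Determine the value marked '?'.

-211

On equispaced nodes a degree-2 polynomial has vanishing third forward difference, so
  - P(4) + 3·P(7) - 3·P(10) + P(13) = 0.
Substituting the known values and solving for P(7):
  3·P(7) = -633
  P(7) = -211.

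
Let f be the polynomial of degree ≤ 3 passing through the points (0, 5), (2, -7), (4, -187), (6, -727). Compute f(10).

-3655

Write f(s) = as^3 + bs^2 + cs + d. Substituting each data point gives a linear system:
  d = 5
  8a + 4b + 2c + d = -7
  64a + 16b + 4c + d = -187
  216a + 36b + 6c + d = -727
Solving the system yields a = -4, b = 3, c = 4, d = 5.
So f(s) = -4s^3 + 3s^2 + 4s + 5.
Then f(10) = -3655.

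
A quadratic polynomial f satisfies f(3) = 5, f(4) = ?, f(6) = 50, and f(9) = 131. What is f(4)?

The 3 known points determine the degree-2 polynomial uniquely.
Write f(x) = ax^2 + bx + c. Substituting each data point gives a linear system:
  9a + 3b + c = 5
  36a + 6b + c = 50
  81a + 9b + c = 131
Solving the system yields a = 2, b = -3, c = -4.
So f(x) = 2x^2 - 3x - 4.
Then f(4) = 16.

16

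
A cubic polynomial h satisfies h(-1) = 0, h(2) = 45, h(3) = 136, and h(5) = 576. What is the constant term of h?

1

Write h(s) = as^3 + bs^2 + cs + d. Substituting each data point gives a linear system:
  -a + b - c + d = 0
  8a + 4b + 2c + d = 45
  27a + 9b + 3c + d = 136
  125a + 25b + 5c + d = 576
Solving the system yields a = 4, b = 3, c = 0, d = 1.
So h(s) = 4s^3 + 3s^2 + 1.
The constant term is 1.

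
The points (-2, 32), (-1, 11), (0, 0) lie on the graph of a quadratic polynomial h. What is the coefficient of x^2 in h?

Write h(x) = ax^2 + bx + c. Substituting each data point gives a linear system:
  4a - 2b + c = 32
  a - b + c = 11
  c = 0
Solving the system yields a = 5, b = -6, c = 0.
So h(x) = 5x^2 - 6x.
The leading coefficient is 5.

5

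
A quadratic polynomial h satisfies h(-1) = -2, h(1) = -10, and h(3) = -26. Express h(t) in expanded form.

Write h(t) = at^2 + bt + c. Substituting each data point gives a linear system:
  a - b + c = -2
  a + b + c = -10
  9a + 3b + c = -26
Solving the system yields a = -1, b = -4, c = -5.
So h(t) = -t^2 - 4t - 5.
Check: h(3) = -26. ✓

h(t) = -t^2 - 4t - 5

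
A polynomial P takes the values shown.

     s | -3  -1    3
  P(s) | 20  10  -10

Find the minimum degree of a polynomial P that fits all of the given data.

1

Divided differences on the nodes -3, -1, 3:
  order 0: 20  10  -10
  order 1: -5  -5
  order 2: 0
The order-1 divided differences are all -5 (nonzero) and every higher order vanishes, so the data lies on a polynomial of degree exactly 1.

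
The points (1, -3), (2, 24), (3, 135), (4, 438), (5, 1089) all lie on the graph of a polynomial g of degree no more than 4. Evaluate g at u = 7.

Write g(u) = au^4 + bu^3 + cu^2 + du + e. Substituting each data point gives a linear system:
  a + b + c + d + e = -3
  16a + 8b + 4c + 2d + e = 24
  81a + 27b + 9c + 3d + e = 135
  256a + 64b + 16c + 4d + e = 438
  625a + 125b + 25c + 5d + e = 1089
Solving the system yields a = 2, b = -2, c = 4, d = -1, e = -6.
So g(u) = 2u⁴ - 2u³ + 4u² - u - 6.
Then g(7) = 4299.

4299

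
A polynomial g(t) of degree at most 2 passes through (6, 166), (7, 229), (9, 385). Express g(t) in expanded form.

Write g(t) = at^2 + bt + c. Substituting each data point gives a linear system:
  36a + 6b + c = 166
  49a + 7b + c = 229
  81a + 9b + c = 385
Solving the system yields a = 5, b = -2, c = -2.
So g(t) = 5t^2 - 2t - 2.
Check: g(9) = 385. ✓

g(t) = 5t^2 - 2t - 2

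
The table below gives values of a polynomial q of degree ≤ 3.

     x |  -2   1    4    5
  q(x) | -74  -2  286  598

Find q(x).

Using the Lagrange interpolation formula with nodes -2, 1, 4, 5:
  L_0(x) = (x - 1)(x - 4)(x - 5) / -126
  L_1(x) = (x + 2)(x - 4)(x - 5) / 36
  L_2(x) = (x + 2)(x - 1)(x - 5) / -18
  L_3(x) = (x + 2)(x - 1)(x - 4) / 28
Then q(x) = -74·L_0(x) - 2·L_1(x) + 286·L_2(x) + 598·L_3(x).
Expanding and collecting terms gives q(x) = 6x^3 - 6x^2 - 2.
Check: q(4) = 286. ✓

q(x) = 6x^3 - 6x^2 - 2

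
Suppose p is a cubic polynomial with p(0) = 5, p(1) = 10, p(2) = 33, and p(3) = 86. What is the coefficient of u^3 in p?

Write p(u) = au^3 + bu^2 + cu + d. Substituting each data point gives a linear system:
  d = 5
  a + b + c + d = 10
  8a + 4b + 2c + d = 33
  27a + 9b + 3c + d = 86
Solving the system yields a = 2, b = 3, c = 0, d = 5.
So p(u) = 2u^3 + 3u^2 + 5.
The leading coefficient is 2.

2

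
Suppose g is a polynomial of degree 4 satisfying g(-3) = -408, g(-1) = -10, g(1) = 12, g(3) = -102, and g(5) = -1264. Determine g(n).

g(n) = -3n^4 + 5n^3 - 2n^2 + 6n + 6

Using the Lagrange interpolation formula with nodes -3, -1, 1, 3, 5:
  L_0(n) = (n + 1)(n - 1)(n - 3)(n - 5) / 384
  L_1(n) = (n + 3)(n - 1)(n - 3)(n - 5) / -96
  L_2(n) = (n + 3)(n + 1)(n - 3)(n - 5) / 64
  L_3(n) = (n + 3)(n + 1)(n - 1)(n - 5) / -96
  L_4(n) = (n + 3)(n + 1)(n - 1)(n - 3) / 384
Then g(n) = -408·L_0(n) - 10·L_1(n) + 12·L_2(n) - 102·L_3(n) - 1264·L_4(n).
Expanding and collecting terms gives g(n) = -3n⁴ + 5n³ - 2n² + 6n + 6.
Check: g(-1) = -10. ✓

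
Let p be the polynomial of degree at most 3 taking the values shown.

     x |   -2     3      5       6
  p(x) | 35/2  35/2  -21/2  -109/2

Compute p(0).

Using the Lagrange interpolation formula with nodes -2, 3, 5, 6:
  L_0(x) = (x - 3)(x - 5)(x - 6) / -280
  L_1(x) = (x + 2)(x - 5)(x - 6) / 30
  L_2(x) = (x + 2)(x - 3)(x - 6) / -14
  L_3(x) = (x + 2)(x - 3)(x - 5) / 24
Then p(x) = 35/2·L_0(x) + 35/2·L_1(x) - 21/2·L_2(x) - 109/2·L_3(x).
Expanding and collecting terms gives p(x) = -x³ + 4x² + 3x - 1/2.
Evaluating at x = 0: p(0) = -1/2.

-1/2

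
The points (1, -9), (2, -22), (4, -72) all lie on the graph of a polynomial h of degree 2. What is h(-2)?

-18

Using the Lagrange interpolation formula with nodes 1, 2, 4:
  L_0(s) = (s - 2)(s - 4) / 3
  L_1(s) = (s - 1)(s - 4) / -2
  L_2(s) = (s - 1)(s - 2) / 6
Then h(s) = -9·L_0(s) - 22·L_1(s) - 72·L_2(s).
Expanding and collecting terms gives h(s) = -4s^2 - s - 4.
Evaluating at s = -2: h(-2) = -18.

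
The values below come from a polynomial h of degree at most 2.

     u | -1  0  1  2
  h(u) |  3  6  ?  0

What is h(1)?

On equispaced nodes a degree-2 polynomial has vanishing third forward difference, so
  - h(-1) + 3·h(0) - 3·h(1) + h(2) = 0.
Substituting the known values and solving for h(1):
  -3·h(1) = -15
  h(1) = 5.

5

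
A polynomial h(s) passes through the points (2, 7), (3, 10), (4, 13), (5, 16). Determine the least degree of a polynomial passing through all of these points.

1

Forward differences of the values at s = 2, 3, 4, 5:
  h  : 7  10  13  16
  Δ  : 3  3  3
  Δ^2: 0  0
  Δ^3: 0
The first differences are constant (3) and nonzero, while all higher differences vanish, so the minimal degree is 1.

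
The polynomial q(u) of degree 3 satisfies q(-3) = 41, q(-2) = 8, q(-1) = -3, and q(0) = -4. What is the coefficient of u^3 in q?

-2

Write q(u) = au^3 + bu^2 + cu + d. Substituting each data point gives a linear system:
  -27a + 9b - 3c + d = 41
  -8a + 4b - 2c + d = 8
  -a + b - c + d = -3
  d = -4
Solving the system yields a = -2, b = -1, c = 0, d = -4.
So q(u) = -2u^3 - u^2 - 4.
The leading coefficient is -2.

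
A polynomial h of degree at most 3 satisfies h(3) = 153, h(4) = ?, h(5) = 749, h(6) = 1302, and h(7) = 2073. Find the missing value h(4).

378

On equispaced nodes a degree-3 polynomial has vanishing fourth forward difference, so
  h(3) - 4·h(4) + 6·h(5) - 4·h(6) + h(7) = 0.
Substituting the known values and solving for h(4):
  -4·h(4) = -1512
  h(4) = 378.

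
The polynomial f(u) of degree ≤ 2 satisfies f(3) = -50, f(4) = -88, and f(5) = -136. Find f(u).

Write f(u) = au^2 + bu + c. Substituting each data point gives a linear system:
  9a + 3b + c = -50
  16a + 4b + c = -88
  25a + 5b + c = -136
Solving the system yields a = -5, b = -3, c = 4.
So f(u) = -5u^2 - 3u + 4.
Check: f(5) = -136. ✓

f(u) = -5u^2 - 3u + 4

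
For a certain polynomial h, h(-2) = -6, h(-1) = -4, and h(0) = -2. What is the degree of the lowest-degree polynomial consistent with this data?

Forward differences of the values at t = -2, -1, 0:
  h  : -6  -4  -2
  Δ  : 2  2
  Δ^2: 0
The first differences are constant (2) and nonzero, while all higher differences vanish, so the minimal degree is 1.

1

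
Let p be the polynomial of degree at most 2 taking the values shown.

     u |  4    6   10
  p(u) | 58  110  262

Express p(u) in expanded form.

Using the Lagrange interpolation formula with nodes 4, 6, 10:
  L_0(u) = (u - 6)(u - 10) / 12
  L_1(u) = (u - 4)(u - 10) / -8
  L_2(u) = (u - 4)(u - 6) / 24
Then p(u) = 58·L_0(u) + 110·L_1(u) + 262·L_2(u).
Expanding and collecting terms gives p(u) = 2u^2 + 6u + 2.
Check: p(10) = 262. ✓

p(u) = 2u^2 + 6u + 2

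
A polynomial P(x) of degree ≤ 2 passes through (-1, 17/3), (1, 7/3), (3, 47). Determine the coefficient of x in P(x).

-5/3

Write P(x) = ax^2 + bx + c. Substituting each data point gives a linear system:
  a - b + c = 17/3
  a + b + c = 7/3
  9a + 3b + c = 47
Solving the system yields a = 6, b = -5/3, c = -2.
So P(x) = 6x² - (5/3)x - 2.
The coefficient of x is -5/3.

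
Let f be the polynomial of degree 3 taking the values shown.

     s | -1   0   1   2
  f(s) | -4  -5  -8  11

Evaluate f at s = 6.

Write f(s) = as^3 + bs^2 + cs + d. Substituting each data point gives a linear system:
  -a + b - c + d = -4
  d = -5
  a + b + c + d = -8
  8a + 4b + 2c + d = 11
Solving the system yields a = 4, b = -1, c = -6, d = -5.
So f(s) = 4s³ - s² - 6s - 5.
Then f(6) = 787.

787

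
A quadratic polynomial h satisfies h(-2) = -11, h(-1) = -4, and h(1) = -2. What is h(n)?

h(n) = -2n^2 + n - 1

Write h(n) = an^2 + bn + c. Substituting each data point gives a linear system:
  4a - 2b + c = -11
  a - b + c = -4
  a + b + c = -2
Solving the system yields a = -2, b = 1, c = -1.
So h(n) = -2n² + n - 1.
Check: h(-1) = -4. ✓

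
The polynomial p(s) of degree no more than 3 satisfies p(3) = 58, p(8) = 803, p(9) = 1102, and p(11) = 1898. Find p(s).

Write p(s) = as^3 + bs^2 + cs + d. Substituting each data point gives a linear system:
  27a + 9b + 3c + d = 58
  512a + 64b + 8c + d = 803
  729a + 81b + 9c + d = 1102
  1331a + 121b + 11c + d = 1898
Solving the system yields a = 1, b = 5, c = -3, d = -5.
So p(s) = s^3 + 5s^2 - 3s - 5.
Check: p(8) = 803. ✓

p(s) = s^3 + 5s^2 - 3s - 5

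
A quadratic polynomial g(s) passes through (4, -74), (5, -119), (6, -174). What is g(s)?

Using the Lagrange interpolation formula with nodes 4, 5, 6:
  L_0(s) = (s - 5)(s - 6) / 2
  L_1(s) = (s - 4)(s - 6) / -1
  L_2(s) = (s - 4)(s - 5) / 2
Then g(s) = -74·L_0(s) - 119·L_1(s) - 174·L_2(s).
Expanding and collecting terms gives g(s) = -5s² + 6.
Check: g(6) = -174. ✓

g(s) = -5s^2 + 6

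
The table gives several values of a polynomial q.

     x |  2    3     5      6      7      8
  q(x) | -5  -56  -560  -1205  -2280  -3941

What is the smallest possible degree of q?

4

Divided differences on the nodes 2, 3, 5, 6, 7, 8:
  order 0: -5  -56  -560  -1205  -2280  -3941
  order 1: -51  -252  -645  -1075  -1661
  order 2: -67  -131  -215  -293
  order 3: -16  -21  -26
  order 4: -1  -1
  order 5: 0
The order-4 divided differences are all -1 (nonzero) and every higher order vanishes, so the data lies on a polynomial of degree exactly 4.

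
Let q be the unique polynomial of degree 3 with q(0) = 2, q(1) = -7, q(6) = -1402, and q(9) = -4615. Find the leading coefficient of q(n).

-6

Write q(n) = an^3 + bn^2 + cn + d. Substituting each data point gives a linear system:
  d = 2
  a + b + c + d = -7
  216a + 36b + 6c + d = -1402
  729a + 81b + 9c + d = -4615
Solving the system yields a = -6, b = -3, c = 0, d = 2.
So q(n) = -6n^3 - 3n^2 + 2.
The leading coefficient is -6.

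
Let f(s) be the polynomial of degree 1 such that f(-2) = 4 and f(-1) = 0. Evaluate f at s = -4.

12

Using the Lagrange interpolation formula with nodes -2, -1:
  L_0(s) = (s + 1) / -1
  L_1(s) = (s + 2) / 1
Then f(s) = 4·L_0(s) + 0·L_1(s).
Expanding and collecting terms gives f(s) = -4s - 4.
Evaluating at s = -4: f(-4) = 12.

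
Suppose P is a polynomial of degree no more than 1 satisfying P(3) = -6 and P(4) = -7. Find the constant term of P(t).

Write P(t) = at + b. Substituting each data point gives a linear system:
  3a + b = -6
  4a + b = -7
Solving the system yields a = -1, b = -3.
So P(t) = -t - 3.
The constant term is -3.

-3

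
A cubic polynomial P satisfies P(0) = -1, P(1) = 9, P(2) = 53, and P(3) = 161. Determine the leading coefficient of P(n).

Write P(n) = an^3 + bn^2 + cn + d. Substituting each data point gives a linear system:
  d = -1
  a + b + c + d = 9
  8a + 4b + 2c + d = 53
  27a + 9b + 3c + d = 161
Solving the system yields a = 5, b = 2, c = 3, d = -1.
So P(n) = 5n^3 + 2n^2 + 3n - 1.
The leading coefficient is 5.

5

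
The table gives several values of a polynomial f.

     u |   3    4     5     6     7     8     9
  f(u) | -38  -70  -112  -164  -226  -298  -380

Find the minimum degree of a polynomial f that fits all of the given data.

Forward differences of the values at u = 3, 4, 5, 6, 7, 8, 9:
  f  : -38  -70  -112  -164  -226  -298  -380
  Δ  : -32  -42  -52  -62  -72  -82
  Δ^2: -10  -10  -10  -10  -10
  Δ^3: 0  0  0  0
  Δ^4: 0  0  0
  Δ^5: 0  0
  Δ^6: 0
The second differences are constant (-10) and nonzero, while all higher differences vanish, so the minimal degree is 2.

2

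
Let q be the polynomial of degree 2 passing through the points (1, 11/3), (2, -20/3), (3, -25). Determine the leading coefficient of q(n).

-4

Write q(n) = an^2 + bn + c. Substituting each data point gives a linear system:
  a + b + c = 11/3
  4a + 2b + c = -20/3
  9a + 3b + c = -25
Solving the system yields a = -4, b = 5/3, c = 6.
So q(n) = -4n² + (5/3)n + 6.
The leading coefficient is -4.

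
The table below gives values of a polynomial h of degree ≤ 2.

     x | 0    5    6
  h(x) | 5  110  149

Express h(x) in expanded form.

Using the Lagrange interpolation formula with nodes 0, 5, 6:
  L_0(x) = (x - 5)(x - 6) / 30
  L_1(x) = x(x - 6) / -5
  L_2(x) = x(x - 5) / 6
Then h(x) = 5·L_0(x) + 110·L_1(x) + 149·L_2(x).
Expanding and collecting terms gives h(x) = 3x² + 6x + 5.
Check: h(6) = 149. ✓

h(x) = 3x^2 + 6x + 5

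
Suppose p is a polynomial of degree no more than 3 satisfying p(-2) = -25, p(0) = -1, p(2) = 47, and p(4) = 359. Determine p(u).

Write p(u) = au^3 + bu^2 + cu + d. Substituting each data point gives a linear system:
  -8a + 4b - 2c + d = -25
  d = -1
  8a + 4b + 2c + d = 47
  64a + 16b + 4c + d = 359
Solving the system yields a = 5, b = 3, c = -2, d = -1.
So p(u) = 5u^3 + 3u^2 - 2u - 1.
Check: p(0) = -1. ✓

p(u) = 5u^3 + 3u^2 - 2u - 1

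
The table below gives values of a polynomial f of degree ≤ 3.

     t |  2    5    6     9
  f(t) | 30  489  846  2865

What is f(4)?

Write f(t) = at^3 + bt^2 + ct + d. Substituting each data point gives a linear system:
  8a + 4b + 2c + d = 30
  125a + 25b + 5c + d = 489
  216a + 36b + 6c + d = 846
  729a + 81b + 9c + d = 2865
Solving the system yields a = 4, b = -1, c = 4, d = -6.
So f(t) = 4t^3 - t^2 + 4t - 6.
Then f(4) = 250.

250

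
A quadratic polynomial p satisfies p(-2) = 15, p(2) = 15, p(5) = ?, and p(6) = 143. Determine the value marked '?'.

99

The 3 known points determine the degree-2 polynomial uniquely.
Write p(s) = as^2 + bs + c. Substituting each data point gives a linear system:
  4a - 2b + c = 15
  4a + 2b + c = 15
  36a + 6b + c = 143
Solving the system yields a = 4, b = 0, c = -1.
So p(s) = 4s^2 - 1.
Then p(5) = 99.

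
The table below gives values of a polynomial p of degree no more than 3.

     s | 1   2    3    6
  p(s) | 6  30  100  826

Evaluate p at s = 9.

2830

Using the Lagrange interpolation formula with nodes 1, 2, 3, 6:
  L_0(s) = (s - 2)(s - 3)(s - 6) / -10
  L_1(s) = (s - 1)(s - 3)(s - 6) / 4
  L_2(s) = (s - 1)(s - 2)(s - 6) / -6
  L_3(s) = (s - 1)(s - 2)(s - 3) / 60
Then p(s) = 6·L_0(s) + 30·L_1(s) + 100·L_2(s) + 826·L_3(s).
Expanding and collecting terms gives p(s) = 4s³ - s² - s + 4.
Evaluating at s = 9: p(9) = 2830.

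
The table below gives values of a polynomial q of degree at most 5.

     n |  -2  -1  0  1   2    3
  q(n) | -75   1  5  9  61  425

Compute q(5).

Forward differences of the values at n = -2, -1, 0, 1, 2, 3:
  q  : -75  1  5  9  61  425
  Δ  : 76  4  4  52  364
  Δ^2: -72  0  48  312
  Δ^3: 72  48  264
  Δ^4: -24  216
  Δ^5: 240
The fifth differences are constant, confirming degree 5.
Interpolating (Newton forward form) and evaluating at n = 5 gives q(5) = 5665.

5665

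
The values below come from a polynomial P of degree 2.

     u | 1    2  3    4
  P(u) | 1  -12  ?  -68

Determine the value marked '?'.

-35

On equispaced nodes a degree-2 polynomial has vanishing third forward difference, so
  - P(1) + 3·P(2) - 3·P(3) + P(4) = 0.
Substituting the known values and solving for P(3):
  -3·P(3) = 105
  P(3) = -35.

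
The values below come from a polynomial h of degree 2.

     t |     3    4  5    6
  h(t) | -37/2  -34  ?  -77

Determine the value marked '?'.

On equispaced nodes a degree-2 polynomial has vanishing third forward difference, so
  - h(3) + 3·h(4) - 3·h(5) + h(6) = 0.
Substituting the known values and solving for h(5):
  -3·h(5) = 321/2
  h(5) = -107/2.

-107/2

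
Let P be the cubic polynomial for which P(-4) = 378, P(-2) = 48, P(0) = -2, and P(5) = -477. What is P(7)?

Write P(n) = an^3 + bn^2 + cn + d. Substituting each data point gives a linear system:
  -64a + 16b - 4c + d = 378
  -8a + 4b - 2c + d = 48
  d = -2
  125a + 25b + 5c + d = -477
Solving the system yields a = -5, b = 5, c = 5, d = -2.
So P(n) = -5n³ + 5n² + 5n - 2.
Then P(7) = -1437.

-1437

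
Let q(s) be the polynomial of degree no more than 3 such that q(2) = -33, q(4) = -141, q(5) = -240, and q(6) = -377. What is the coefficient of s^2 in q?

-4

Write q(s) = as^3 + bs^2 + cs + d. Substituting each data point gives a linear system:
  8a + 4b + 2c + d = -33
  64a + 16b + 4c + d = -141
  125a + 25b + 5c + d = -240
  216a + 36b + 6c + d = -377
Solving the system yields a = -1, b = -4, c = -2, d = -5.
So q(s) = -s^3 - 4s^2 - 2s - 5.
The coefficient of s^2 is -4.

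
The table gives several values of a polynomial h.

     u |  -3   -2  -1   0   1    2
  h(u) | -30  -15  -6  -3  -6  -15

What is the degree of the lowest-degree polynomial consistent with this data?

Forward differences of the values at u = -3, -2, -1, 0, 1, 2:
  h  : -30  -15  -6  -3  -6  -15
  Δ  : 15  9  3  -3  -9
  Δ^2: -6  -6  -6  -6
  Δ^3: 0  0  0
  Δ^4: 0  0
  Δ^5: 0
The second differences are constant (-6) and nonzero, while all higher differences vanish, so the minimal degree is 2.

2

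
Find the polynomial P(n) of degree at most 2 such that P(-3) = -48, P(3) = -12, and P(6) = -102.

Write P(n) = an^2 + bn + c. Substituting each data point gives a linear system:
  9a - 3b + c = -48
  9a + 3b + c = -12
  36a + 6b + c = -102
Solving the system yields a = -4, b = 6, c = 6.
So P(n) = -4n^2 + 6n + 6.
Check: P(-3) = -48. ✓

P(n) = -4n^2 + 6n + 6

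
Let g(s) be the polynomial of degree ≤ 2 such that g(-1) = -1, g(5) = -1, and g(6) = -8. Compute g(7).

-17

Write g(s) = as^2 + bs + c. Substituting each data point gives a linear system:
  a - b + c = -1
  25a + 5b + c = -1
  36a + 6b + c = -8
Solving the system yields a = -1, b = 4, c = 4.
So g(s) = -s^2 + 4s + 4.
Then g(7) = -17.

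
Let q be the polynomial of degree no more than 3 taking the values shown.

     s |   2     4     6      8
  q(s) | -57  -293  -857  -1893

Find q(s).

q(s) = -3s^3 - 5s^2 - 4s - 5

Write q(s) = as^3 + bs^2 + cs + d. Substituting each data point gives a linear system:
  8a + 4b + 2c + d = -57
  64a + 16b + 4c + d = -293
  216a + 36b + 6c + d = -857
  512a + 64b + 8c + d = -1893
Solving the system yields a = -3, b = -5, c = -4, d = -5.
So q(s) = -3s³ - 5s² - 4s - 5.
Check: q(4) = -293. ✓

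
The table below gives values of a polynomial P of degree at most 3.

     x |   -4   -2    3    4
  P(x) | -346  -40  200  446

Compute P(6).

Write P(x) = ax^3 + bx^2 + cx + d. Substituting each data point gives a linear system:
  -64a + 16b - 4c + d = -346
  -8a + 4b - 2c + d = -40
  27a + 9b + 3c + d = 200
  64a + 16b + 4c + d = 446
Solving the system yields a = 6, b = 3, c = 3, d = 2.
So P(x) = 6x^3 + 3x^2 + 3x + 2.
Then P(6) = 1424.

1424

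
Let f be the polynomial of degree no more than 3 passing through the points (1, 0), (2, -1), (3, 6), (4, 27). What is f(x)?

Write f(x) = ax^3 + bx^2 + cx + d. Substituting each data point gives a linear system:
  a + b + c + d = 0
  8a + 4b + 2c + d = -1
  27a + 9b + 3c + d = 6
  64a + 16b + 4c + d = 27
Solving the system yields a = 1, b = -2, c = -2, d = 3.
So f(x) = x^3 - 2x^2 - 2x + 3.
Check: f(4) = 27. ✓

f(x) = x^3 - 2x^2 - 2x + 3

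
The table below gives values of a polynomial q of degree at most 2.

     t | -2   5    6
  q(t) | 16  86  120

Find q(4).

58

Write q(t) = at^2 + bt + c. Substituting each data point gives a linear system:
  4a - 2b + c = 16
  25a + 5b + c = 86
  36a + 6b + c = 120
Solving the system yields a = 3, b = 1, c = 6.
So q(t) = 3t^2 + t + 6.
Then q(4) = 58.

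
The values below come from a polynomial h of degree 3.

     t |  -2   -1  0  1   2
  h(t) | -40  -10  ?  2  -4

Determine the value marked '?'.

On equispaced nodes a degree-3 polynomial has vanishing fourth forward difference, so
  h(-2) - 4·h(-1) + 6·h(0) - 4·h(1) + h(2) = 0.
Substituting the known values and solving for h(0):
  6·h(0) = 12
  h(0) = 2.

2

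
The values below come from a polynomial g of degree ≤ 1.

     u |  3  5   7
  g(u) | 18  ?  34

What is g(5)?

The 2 known points determine the degree-1 polynomial uniquely.
Write g(u) = au + b. Substituting each data point gives a linear system:
  3a + b = 18
  7a + b = 34
Solving the system yields a = 4, b = 6.
So g(u) = 4u + 6.
Then g(5) = 26.

26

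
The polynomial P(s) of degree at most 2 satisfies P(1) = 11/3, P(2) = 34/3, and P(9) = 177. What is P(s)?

P(s) = 2s^2 + (5/3)s

Using the Lagrange interpolation formula with nodes 1, 2, 9:
  L_0(s) = (s - 2)(s - 9) / 8
  L_1(s) = (s - 1)(s - 9) / -7
  L_2(s) = (s - 1)(s - 2) / 56
Then P(s) = 11/3·L_0(s) + 34/3·L_1(s) + 177·L_2(s).
Expanding and collecting terms gives P(s) = 2s^2 + (5/3)s.
Check: P(2) = 34/3. ✓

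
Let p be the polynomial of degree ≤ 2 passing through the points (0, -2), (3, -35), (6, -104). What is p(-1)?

Using the Lagrange interpolation formula with nodes 0, 3, 6:
  L_0(n) = (n - 3)(n - 6) / 18
  L_1(n) = n(n - 6) / -9
  L_2(n) = n(n - 3) / 18
Then p(n) = -2·L_0(n) - 35·L_1(n) - 104·L_2(n).
Expanding and collecting terms gives p(n) = -2n² - 5n - 2.
Evaluating at n = -1: p(-1) = 1.

1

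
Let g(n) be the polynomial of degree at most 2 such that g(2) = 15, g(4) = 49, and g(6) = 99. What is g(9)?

204

Forward differences of the values at n = 2, 4, 6:
  g  : 15  49  99
  Δ  : 34  50
  Δ^2: 16
The second differences are constant, confirming degree 2.
Interpolating (Newton forward form) and evaluating at n = 9 gives g(9) = 204.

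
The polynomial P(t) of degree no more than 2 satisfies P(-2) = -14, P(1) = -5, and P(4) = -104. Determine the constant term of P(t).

Write P(t) = at^2 + bt + c. Substituting each data point gives a linear system:
  4a - 2b + c = -14
  a + b + c = -5
  16a + 4b + c = -104
Solving the system yields a = -6, b = -3, c = 4.
So P(t) = -6t² - 3t + 4.
The constant term is 4.

4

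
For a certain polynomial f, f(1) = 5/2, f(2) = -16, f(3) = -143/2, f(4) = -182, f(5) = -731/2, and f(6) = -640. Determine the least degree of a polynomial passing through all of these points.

3

Forward differences of the values at x = 1, 2, 3, 4, 5, 6:
  f  : 5/2  -16  -143/2  -182  -731/2  -640
  Δ  : -37/2  -111/2  -221/2  -367/2  -549/2
  Δ^2: -37  -55  -73  -91
  Δ^3: -18  -18  -18
  Δ^4: 0  0
  Δ^5: 0
The third differences are constant (-18) and nonzero, while all higher differences vanish, so the minimal degree is 3.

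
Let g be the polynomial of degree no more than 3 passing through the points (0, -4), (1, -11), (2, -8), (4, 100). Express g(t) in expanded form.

g(t) = 3t^3 - 4t^2 - 6t - 4

Write g(t) = at^3 + bt^2 + ct + d. Substituting each data point gives a linear system:
  d = -4
  a + b + c + d = -11
  8a + 4b + 2c + d = -8
  64a + 16b + 4c + d = 100
Solving the system yields a = 3, b = -4, c = -6, d = -4.
So g(t) = 3t³ - 4t² - 6t - 4.
Check: g(1) = -11. ✓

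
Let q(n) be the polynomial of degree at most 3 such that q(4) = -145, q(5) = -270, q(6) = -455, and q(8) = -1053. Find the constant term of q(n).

Write q(n) = an^3 + bn^2 + cn + d. Substituting each data point gives a linear system:
  64a + 16b + 4c + d = -145
  125a + 25b + 5c + d = -270
  216a + 36b + 6c + d = -455
  512a + 64b + 8c + d = -1053
Solving the system yields a = -2, b = 0, c = -3, d = -5.
So q(n) = -2n³ - 3n - 5.
The constant term is -5.

-5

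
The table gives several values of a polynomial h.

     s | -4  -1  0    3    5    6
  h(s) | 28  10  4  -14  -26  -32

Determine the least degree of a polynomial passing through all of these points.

Divided differences on the nodes -4, -1, 0, 3, 5, 6:
  order 0: 28  10  4  -14  -26  -32
  order 1: -6  -6  -6  -6  -6
  order 2: 0  0  0  0
  order 3: 0  0  0
  order 4: 0  0
  order 5: 0
The order-1 divided differences are all -6 (nonzero) and every higher order vanishes, so the data lies on a polynomial of degree exactly 1.

1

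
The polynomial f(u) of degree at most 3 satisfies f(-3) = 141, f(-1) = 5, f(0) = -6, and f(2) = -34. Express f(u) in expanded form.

f(u) = -4u^3 + 3u^2 - 4u - 6

Write f(u) = au^3 + bu^2 + cu + d. Substituting each data point gives a linear system:
  -27a + 9b - 3c + d = 141
  -a + b - c + d = 5
  d = -6
  8a + 4b + 2c + d = -34
Solving the system yields a = -4, b = 3, c = -4, d = -6.
So f(u) = -4u³ + 3u² - 4u - 6.
Check: f(-1) = 5. ✓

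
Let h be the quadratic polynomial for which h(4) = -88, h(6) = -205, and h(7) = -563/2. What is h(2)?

Using the Lagrange interpolation formula with nodes 4, 6, 7:
  L_0(t) = (t - 6)(t - 7) / 6
  L_1(t) = (t - 4)(t - 7) / -2
  L_2(t) = (t - 4)(t - 6) / 3
Then h(t) = -88·L_0(t) - 205·L_1(t) - 563/2·L_2(t).
Expanding and collecting terms gives h(t) = -6t^2 + (3/2)t + 2.
Evaluating at t = 2: h(2) = -19.

-19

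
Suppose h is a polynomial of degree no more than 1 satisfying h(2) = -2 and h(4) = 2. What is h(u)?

Using the Lagrange interpolation formula with nodes 2, 4:
  L_0(u) = (u - 4) / -2
  L_1(u) = (u - 2) / 2
Then h(u) = -2·L_0(u) + 2·L_1(u).
Expanding and collecting terms gives h(u) = 2u - 6.
Check: h(2) = -2. ✓

h(u) = 2u - 6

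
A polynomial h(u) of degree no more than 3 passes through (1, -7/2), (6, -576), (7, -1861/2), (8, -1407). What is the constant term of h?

Write h(u) = au^3 + bu^2 + cu + d. Substituting each data point gives a linear system:
  a + b + c + d = -7/2
  216a + 36b + 6c + d = -576
  343a + 49b + 7c + d = -1861/2
  512a + 64b + 8c + d = -1407
Solving the system yields a = -3, b = 2, c = 1/2, d = -3.
So h(u) = -3u³ + 2u² + (1/2)u - 3.
The constant term is -3.

-3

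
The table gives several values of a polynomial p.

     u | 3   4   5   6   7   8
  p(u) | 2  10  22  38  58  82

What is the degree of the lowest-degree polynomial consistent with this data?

Forward differences of the values at u = 3, 4, 5, 6, 7, 8:
  p  : 2  10  22  38  58  82
  Δ  : 8  12  16  20  24
  Δ^2: 4  4  4  4
  Δ^3: 0  0  0
  Δ^4: 0  0
  Δ^5: 0
The second differences are constant (4) and nonzero, while all higher differences vanish, so the minimal degree is 2.

2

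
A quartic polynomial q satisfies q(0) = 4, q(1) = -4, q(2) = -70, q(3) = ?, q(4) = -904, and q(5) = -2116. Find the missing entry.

-308

The 5 known points determine the degree-4 polynomial uniquely.
Write q(n) = an^4 + bn^3 + cn^2 + dn + e. Substituting each data point gives a linear system:
  e = 4
  a + b + c + d + e = -4
  16a + 8b + 4c + 2d + e = -70
  256a + 64b + 16c + 4d + e = -904
  625a + 125b + 25c + 5d + e = -2116
Solving the system yields a = -3, b = -1, c = -5, d = 1, e = 4.
So q(n) = -3n^4 - n^3 - 5n^2 + n + 4.
Then q(3) = -308.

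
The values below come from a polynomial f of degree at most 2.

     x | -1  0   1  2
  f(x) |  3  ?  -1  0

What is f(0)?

0

On equispaced nodes a degree-2 polynomial has vanishing third forward difference, so
  - f(-1) + 3·f(0) - 3·f(1) + f(2) = 0.
Substituting the known values and solving for f(0):
  3·f(0) = 0
  f(0) = 0.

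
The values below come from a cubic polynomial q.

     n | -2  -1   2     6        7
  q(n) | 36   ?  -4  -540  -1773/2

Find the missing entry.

19/2

The 4 known points determine the degree-3 polynomial uniquely.
Write q(n) = an^3 + bn^2 + cn + d. Substituting each data point gives a linear system:
  -8a + 4b - 2c + d = 36
  8a + 4b + 2c + d = -4
  216a + 36b + 6c + d = -540
  343a + 49b + 7c + d = -1773/2
Solving the system yields a = -3, b = 5/2, c = 2, d = 6.
So q(n) = -3n^3 + (5/2)n^2 + 2n + 6.
Then q(-1) = 19/2.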